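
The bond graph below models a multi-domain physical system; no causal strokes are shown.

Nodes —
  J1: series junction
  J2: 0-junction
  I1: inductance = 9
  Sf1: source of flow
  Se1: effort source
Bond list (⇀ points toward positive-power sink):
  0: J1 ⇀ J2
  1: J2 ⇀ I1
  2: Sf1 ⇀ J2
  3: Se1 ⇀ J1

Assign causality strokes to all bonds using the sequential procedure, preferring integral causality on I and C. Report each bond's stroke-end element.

bond 2 stroke at Sf1  (Sf1 (Sf) sets flow on bond)
bond 3 stroke at J1  (source Se1 imposes e)
bond 0 stroke at J2  (closing 1-jn rule on J1)
bond 1 stroke at I1  (common-e at J2 fixed by 0)

bond 0 |J2
bond 1 |I1
bond 2 |Sf1
bond 3 |J1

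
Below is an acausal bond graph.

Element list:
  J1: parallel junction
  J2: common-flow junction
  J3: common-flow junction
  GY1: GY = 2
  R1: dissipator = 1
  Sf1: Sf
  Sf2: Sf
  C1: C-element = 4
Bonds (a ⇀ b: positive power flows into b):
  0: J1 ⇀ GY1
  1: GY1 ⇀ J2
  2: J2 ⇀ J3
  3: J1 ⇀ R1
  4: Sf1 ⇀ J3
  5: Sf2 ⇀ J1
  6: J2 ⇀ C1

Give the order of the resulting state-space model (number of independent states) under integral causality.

1  (C1 all integral)

#4 |Sf1  (Sf1 fixes flow; stroke at Sf1)
#5 |Sf2  (Sf2: flow source, stroke at near end)
#2 |J3  (J3 flow already set via bond 4)
#1 |J2  (1-jn J2 has f-setter on 2)
#6 |J2  (1-jn J2 has f-setter on 2)
#0 |J1  (through GY1, causality inverts; strokes same side of GY1)
#3 |R1  (0-jn J1 has e-setter on 0)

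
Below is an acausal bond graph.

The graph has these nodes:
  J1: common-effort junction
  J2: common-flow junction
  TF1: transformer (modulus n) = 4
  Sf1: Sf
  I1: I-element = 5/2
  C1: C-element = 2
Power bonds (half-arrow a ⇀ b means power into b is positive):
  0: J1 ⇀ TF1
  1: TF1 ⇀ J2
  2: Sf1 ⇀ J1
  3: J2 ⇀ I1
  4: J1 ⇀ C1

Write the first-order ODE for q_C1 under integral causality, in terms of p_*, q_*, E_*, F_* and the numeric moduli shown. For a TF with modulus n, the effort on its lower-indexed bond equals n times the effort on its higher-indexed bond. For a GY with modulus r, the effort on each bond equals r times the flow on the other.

dq_C1/dt = F_Sf1 - p_I1/10

#2 stroke→Sf1  (Sf1: flow source, stroke at near end)
#3 stroke→I1  (prefer integral on I1)
#1 stroke→J2  (J2: bond 3 brought flow, rest push out)
#0 stroke→TF1  (TF1 one-in-one-out from 1)
#4 stroke→J1  (closing 0-jn rule on J1)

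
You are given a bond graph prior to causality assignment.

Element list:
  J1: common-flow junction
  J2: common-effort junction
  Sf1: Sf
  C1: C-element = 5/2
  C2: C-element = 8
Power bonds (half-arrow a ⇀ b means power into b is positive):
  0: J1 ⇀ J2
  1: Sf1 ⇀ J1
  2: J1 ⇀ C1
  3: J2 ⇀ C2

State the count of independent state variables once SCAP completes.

2  (C1, C2 all integral)

#1 →Sf1  (Sf1: flow source, stroke at near end)
#0 →J1  (1-jn J1 has f-setter on 1)
#2 →J1  (common-f at J1 fixed by 1)
#3 →J2  (J2: last free bond brings effort in)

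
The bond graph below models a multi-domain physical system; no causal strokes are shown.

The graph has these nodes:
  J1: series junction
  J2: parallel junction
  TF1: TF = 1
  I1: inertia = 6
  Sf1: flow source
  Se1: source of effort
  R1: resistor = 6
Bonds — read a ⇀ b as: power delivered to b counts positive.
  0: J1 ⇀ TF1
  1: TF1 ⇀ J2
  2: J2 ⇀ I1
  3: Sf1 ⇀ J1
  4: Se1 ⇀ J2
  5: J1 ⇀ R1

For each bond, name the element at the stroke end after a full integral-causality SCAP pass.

bond 0 →J1
bond 1 →TF1
bond 2 →I1
bond 3 →Sf1
bond 4 →J2
bond 5 →J1

bond 3 |Sf1  (Sf1 (Sf) sets flow on bond)
bond 4 |J2  (Se1 fixes effort; stroke away)
bond 0 |J1  (J1 flow already set via bond 3)
bond 5 |J1  (common-f at J1 fixed by 3)
bond 1 |TF1  (common-e at J2 fixed by 4)
bond 2 |I1  (common-e at J2 fixed by 4)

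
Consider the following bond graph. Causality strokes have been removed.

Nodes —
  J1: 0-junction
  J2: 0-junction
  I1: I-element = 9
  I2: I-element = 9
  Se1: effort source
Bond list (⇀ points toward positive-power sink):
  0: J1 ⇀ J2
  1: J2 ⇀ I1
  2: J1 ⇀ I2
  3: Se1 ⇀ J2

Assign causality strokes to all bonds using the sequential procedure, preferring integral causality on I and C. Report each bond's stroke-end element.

bond 0 stroke→J1
bond 1 stroke→I1
bond 2 stroke→I2
bond 3 stroke→J2

β3 stroke→J2  (Se1 (Se) sets effort on bond)
β0 stroke→J1  (common-e at J2 fixed by 3)
β1 stroke→I1  (common-e at J2 fixed by 3)
β2 stroke→I2  (0-jn J1 has e-setter on 0)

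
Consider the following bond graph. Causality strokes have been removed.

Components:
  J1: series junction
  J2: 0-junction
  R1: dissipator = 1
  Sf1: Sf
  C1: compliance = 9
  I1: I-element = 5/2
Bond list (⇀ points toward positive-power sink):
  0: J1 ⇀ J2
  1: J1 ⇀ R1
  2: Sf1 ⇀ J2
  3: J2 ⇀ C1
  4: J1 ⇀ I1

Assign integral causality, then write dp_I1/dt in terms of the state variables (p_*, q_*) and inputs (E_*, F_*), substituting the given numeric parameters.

dp_I1/dt = -2*p_I1/5 - q_C1/9

b2 stroke→Sf1  (Sf1: flow source, stroke at near end)
b3 stroke→J2  (prefer integral on C1)
b0 stroke→J1  (common-e at J2 fixed by 3)
b4 stroke→I1  (I1: I, integral causality)
b1 stroke→J1  (1-jn J1 has f-setter on 4)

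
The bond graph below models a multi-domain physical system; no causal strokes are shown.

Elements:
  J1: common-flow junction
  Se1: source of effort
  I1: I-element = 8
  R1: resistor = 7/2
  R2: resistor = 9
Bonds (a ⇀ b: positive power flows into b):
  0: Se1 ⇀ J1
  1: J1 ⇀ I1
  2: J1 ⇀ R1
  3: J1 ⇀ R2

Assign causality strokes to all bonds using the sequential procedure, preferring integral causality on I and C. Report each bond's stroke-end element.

bond 0 stroke at J1  (Se1 (Se) sets effort on bond)
bond 1 stroke at I1  (I1: I, integral causality)
bond 2 stroke at J1  (J1 flow already set via bond 1)
bond 3 stroke at J1  (common-f at J1 fixed by 1)

#0 |J1
#1 |I1
#2 |J1
#3 |J1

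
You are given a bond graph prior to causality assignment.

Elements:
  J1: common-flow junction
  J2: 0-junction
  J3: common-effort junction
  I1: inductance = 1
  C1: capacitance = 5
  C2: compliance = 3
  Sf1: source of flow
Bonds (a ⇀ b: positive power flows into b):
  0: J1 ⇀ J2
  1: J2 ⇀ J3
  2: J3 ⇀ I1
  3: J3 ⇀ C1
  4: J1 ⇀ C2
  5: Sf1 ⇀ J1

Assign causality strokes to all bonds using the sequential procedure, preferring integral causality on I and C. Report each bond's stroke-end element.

bond 0 stroke→J1
bond 1 stroke→J2
bond 2 stroke→I1
bond 3 stroke→J3
bond 4 stroke→J1
bond 5 stroke→Sf1

b5 |Sf1  (Sf1 (Sf) sets flow on bond)
b0 |J1  (J1 flow already set via bond 5)
b4 |J1  (J1 flow already set via bond 5)
b1 |J2  (closing 0-jn rule on J2)
b2 |I1  (prefer integral on I1)
b3 |J3  (closing 0-jn rule on J3)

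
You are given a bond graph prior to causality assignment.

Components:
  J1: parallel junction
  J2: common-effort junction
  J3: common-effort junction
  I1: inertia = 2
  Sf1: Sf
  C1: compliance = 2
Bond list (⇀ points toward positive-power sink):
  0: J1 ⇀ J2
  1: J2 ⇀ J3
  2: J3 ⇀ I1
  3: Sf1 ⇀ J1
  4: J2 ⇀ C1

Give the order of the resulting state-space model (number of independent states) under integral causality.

#3 →Sf1  (Sf1 fixes flow; stroke at Sf1)
#0 →J1  (J1 needs exactly one e-in)
#2 →I1  (I1: I, integral causality)
#1 →J3  (J3: last free bond brings effort in)
#4 →J2  (J2: last free bond brings effort in)

2  (C1, I1 all integral)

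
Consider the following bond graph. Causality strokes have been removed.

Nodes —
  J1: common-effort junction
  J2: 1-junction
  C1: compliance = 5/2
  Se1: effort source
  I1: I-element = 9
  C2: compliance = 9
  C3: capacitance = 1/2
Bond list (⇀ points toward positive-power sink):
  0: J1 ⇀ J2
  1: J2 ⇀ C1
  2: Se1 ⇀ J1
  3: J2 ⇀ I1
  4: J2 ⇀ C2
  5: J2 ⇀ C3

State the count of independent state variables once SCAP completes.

β2 →J1  (Se1: effort source, stroke at far end)
β0 →J2  (J1: bond 2 brought effort, rest push out)
β1 →J2  (C1: C, integral causality)
β3 →I1  (I1 outputs flow p/I1)
β4 →J2  (J2 flow already set via bond 3)
β5 →J2  (J2 flow already set via bond 3)

4  (C1, C2, C3, I1 all integral)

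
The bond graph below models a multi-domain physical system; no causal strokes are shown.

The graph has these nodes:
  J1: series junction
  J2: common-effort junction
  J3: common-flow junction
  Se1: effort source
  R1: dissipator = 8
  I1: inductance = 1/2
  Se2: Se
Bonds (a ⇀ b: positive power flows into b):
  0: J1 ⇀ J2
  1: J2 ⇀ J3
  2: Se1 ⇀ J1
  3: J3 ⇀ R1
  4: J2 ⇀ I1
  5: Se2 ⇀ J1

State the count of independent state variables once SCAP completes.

bond 2 →J1  (Se1 fixes effort; stroke away)
bond 5 →J1  (Se2 (Se) sets effort on bond)
bond 0 →J2  (closing 1-jn rule on J1)
bond 1 →J3  (common-e at J2 fixed by 0)
bond 4 →I1  (common-e at J2 fixed by 0)
bond 3 →R1  (closing 1-jn rule on J3)

1  (I1 all integral)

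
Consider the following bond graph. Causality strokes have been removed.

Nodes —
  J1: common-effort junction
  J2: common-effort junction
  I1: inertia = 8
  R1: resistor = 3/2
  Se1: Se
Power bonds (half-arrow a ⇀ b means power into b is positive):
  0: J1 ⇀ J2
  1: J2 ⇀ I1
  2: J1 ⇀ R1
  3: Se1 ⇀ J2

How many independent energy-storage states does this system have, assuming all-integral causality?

#3 →J2  (source Se1 imposes e)
#0 →J1  (J2: bond 3 brought effort, rest push out)
#1 →I1  (0-jn J2 has e-setter on 3)
#2 →R1  (J1 effort already set via bond 0)

1  (I1 all integral)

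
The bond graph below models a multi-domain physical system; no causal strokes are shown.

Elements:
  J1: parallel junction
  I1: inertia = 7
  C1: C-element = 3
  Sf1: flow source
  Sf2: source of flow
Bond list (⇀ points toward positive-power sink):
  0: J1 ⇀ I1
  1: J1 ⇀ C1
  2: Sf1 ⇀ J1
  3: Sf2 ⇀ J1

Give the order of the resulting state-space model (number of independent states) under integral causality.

#2 stroke→Sf1  (source Sf1 imposes f)
#3 stroke→Sf2  (source Sf2 imposes f)
#0 stroke→I1  (I1: I, integral causality)
#1 stroke→J1  (J1 needs exactly one e-in)

2  (C1, I1 all integral)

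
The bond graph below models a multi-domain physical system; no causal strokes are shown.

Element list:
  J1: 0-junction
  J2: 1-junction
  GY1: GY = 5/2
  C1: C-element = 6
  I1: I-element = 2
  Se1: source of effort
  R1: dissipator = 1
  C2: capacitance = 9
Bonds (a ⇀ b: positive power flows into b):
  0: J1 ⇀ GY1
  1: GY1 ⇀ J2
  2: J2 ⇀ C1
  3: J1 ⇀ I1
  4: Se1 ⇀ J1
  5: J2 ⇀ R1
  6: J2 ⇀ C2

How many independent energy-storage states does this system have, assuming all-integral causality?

#4 →J1  (Se1: effort source, stroke at far end)
#0 →GY1  (common-e at J1 fixed by 4)
#3 →I1  (J1: bond 4 brought effort, rest push out)
#1 →GY1  (GY GY1: same side as bond 0)
#2 →J2  (common-f at J2 fixed by 1)
#5 →J2  (J2: bond 1 brought flow, rest push out)
#6 →J2  (common-f at J2 fixed by 1)

3  (C1, C2, I1 all integral)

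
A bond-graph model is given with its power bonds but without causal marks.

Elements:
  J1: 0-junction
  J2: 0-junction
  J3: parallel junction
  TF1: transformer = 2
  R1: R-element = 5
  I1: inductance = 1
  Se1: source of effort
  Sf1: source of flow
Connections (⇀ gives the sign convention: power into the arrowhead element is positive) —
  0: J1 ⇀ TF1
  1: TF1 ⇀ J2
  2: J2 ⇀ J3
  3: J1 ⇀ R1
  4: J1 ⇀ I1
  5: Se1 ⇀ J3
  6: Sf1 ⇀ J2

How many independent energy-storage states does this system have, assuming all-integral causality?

β5 stroke→J3  (Se1 (Se) sets effort on bond)
β6 stroke→Sf1  (source Sf1 imposes f)
β2 stroke→J2  (common-e at J3 fixed by 5)
β1 stroke→TF1  (J2: bond 2 brought effort, rest push out)
β0 stroke→J1  (TF1: transformer flips bond 1)
β3 stroke→R1  (common-e at J1 fixed by 0)
β4 stroke→I1  (0-jn J1 has e-setter on 0)

1  (I1 all integral)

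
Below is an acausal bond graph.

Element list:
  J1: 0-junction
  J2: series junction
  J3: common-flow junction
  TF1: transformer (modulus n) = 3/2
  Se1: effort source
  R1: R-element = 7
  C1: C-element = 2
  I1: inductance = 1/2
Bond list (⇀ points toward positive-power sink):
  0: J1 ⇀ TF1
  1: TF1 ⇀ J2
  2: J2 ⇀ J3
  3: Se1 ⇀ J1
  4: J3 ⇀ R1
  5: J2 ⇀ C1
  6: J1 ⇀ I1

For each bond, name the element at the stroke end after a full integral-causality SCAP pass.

bond 3 |J1  (Se1 fixes effort; stroke away)
bond 0 |TF1  (J1 effort already set via bond 3)
bond 6 |I1  (common-e at J1 fixed by 3)
bond 1 |J2  (TF TF1: opposite of bond 0)
bond 5 |J2  (C1: C, integral causality)
bond 2 |J3  (closing 1-jn rule on J2)
bond 4 |R1  (J3 needs exactly one f-in)

β0 →TF1
β1 →J2
β2 →J3
β3 →J1
β4 →R1
β5 →J2
β6 →I1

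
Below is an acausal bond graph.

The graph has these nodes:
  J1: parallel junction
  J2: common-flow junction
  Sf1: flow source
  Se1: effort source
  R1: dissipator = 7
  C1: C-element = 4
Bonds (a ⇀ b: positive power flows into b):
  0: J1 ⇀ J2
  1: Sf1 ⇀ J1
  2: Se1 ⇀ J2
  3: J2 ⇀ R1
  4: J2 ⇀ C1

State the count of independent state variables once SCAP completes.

bond 1 |Sf1  (Sf1 (Sf) sets flow on bond)
bond 2 |J2  (Se1 fixes effort; stroke away)
bond 0 |J1  (closing 0-jn rule on J1)
bond 3 |J2  (J2: bond 0 brought flow, rest push out)
bond 4 |J2  (common-f at J2 fixed by 0)

1  (C1 all integral)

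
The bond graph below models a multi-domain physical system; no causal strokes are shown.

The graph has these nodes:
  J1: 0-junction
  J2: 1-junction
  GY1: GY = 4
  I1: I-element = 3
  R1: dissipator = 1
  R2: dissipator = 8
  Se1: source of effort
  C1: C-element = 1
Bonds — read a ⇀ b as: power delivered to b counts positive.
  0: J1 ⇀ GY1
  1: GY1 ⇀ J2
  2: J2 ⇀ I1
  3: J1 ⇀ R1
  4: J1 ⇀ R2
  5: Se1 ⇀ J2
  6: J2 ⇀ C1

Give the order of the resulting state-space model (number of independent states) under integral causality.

2  (C1, I1 all integral)

b5 stroke→J2  (Se1: effort source, stroke at far end)
b2 stroke→I1  (I1 outputs flow p/I1)
b1 stroke→J2  (J2: bond 2 brought flow, rest push out)
b6 stroke→J2  (J2: bond 2 brought flow, rest push out)
b0 stroke→J1  (GY1: gyrator matches bond 1)
b3 stroke→R1  (J1: bond 0 brought effort, rest push out)
b4 stroke→R2  (J1 effort already set via bond 0)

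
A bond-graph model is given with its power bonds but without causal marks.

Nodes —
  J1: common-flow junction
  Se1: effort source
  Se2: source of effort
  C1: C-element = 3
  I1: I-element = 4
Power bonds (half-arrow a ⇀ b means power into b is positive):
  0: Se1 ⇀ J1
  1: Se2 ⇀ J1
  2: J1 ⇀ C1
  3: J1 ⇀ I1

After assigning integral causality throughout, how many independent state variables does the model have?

b0 |J1  (source Se1 imposes e)
b1 |J1  (Se2 (Se) sets effort on bond)
b2 |J1  (prefer integral on C1)
b3 |I1  (J1: last free bond brings flow in)

2  (C1, I1 all integral)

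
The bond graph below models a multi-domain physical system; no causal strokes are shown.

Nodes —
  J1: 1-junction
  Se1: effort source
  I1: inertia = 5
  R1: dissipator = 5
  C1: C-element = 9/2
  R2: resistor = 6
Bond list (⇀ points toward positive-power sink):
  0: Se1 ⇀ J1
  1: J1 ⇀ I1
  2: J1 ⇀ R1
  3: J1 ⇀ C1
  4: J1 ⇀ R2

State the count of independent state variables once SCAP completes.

2  (C1, I1 all integral)

bond 0 stroke at J1  (Se1 (Se) sets effort on bond)
bond 1 stroke at I1  (I1 integral (f out))
bond 2 stroke at J1  (J1 flow already set via bond 1)
bond 3 stroke at J1  (J1 flow already set via bond 1)
bond 4 stroke at J1  (J1 flow already set via bond 1)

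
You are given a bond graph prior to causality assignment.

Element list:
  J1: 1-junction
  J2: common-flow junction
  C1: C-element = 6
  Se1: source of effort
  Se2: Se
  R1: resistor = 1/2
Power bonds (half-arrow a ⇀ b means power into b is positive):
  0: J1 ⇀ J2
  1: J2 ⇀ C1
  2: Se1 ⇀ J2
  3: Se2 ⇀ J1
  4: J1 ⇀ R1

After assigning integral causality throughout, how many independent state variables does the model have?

bond 2 |J2  (Se1 fixes effort; stroke away)
bond 3 |J1  (Se2 (Se) sets effort on bond)
bond 1 |J2  (C1 integral (e out))
bond 0 |J1  (J2: last free bond brings flow in)
bond 4 |R1  (only one flow-in slot at J1)

1  (C1 all integral)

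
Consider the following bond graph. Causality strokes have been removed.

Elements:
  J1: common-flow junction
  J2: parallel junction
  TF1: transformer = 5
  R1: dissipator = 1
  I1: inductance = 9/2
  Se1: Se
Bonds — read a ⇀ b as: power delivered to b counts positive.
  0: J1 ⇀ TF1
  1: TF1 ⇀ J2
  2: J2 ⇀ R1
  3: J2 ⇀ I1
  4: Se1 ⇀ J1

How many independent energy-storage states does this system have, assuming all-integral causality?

1  (I1 all integral)

#4 stroke at J1  (Se1 fixes effort; stroke away)
#0 stroke at TF1  (only one flow-in slot at J1)
#1 stroke at J2  (TF TF1: opposite of bond 0)
#2 stroke at R1  (common-e at J2 fixed by 1)
#3 stroke at I1  (common-e at J2 fixed by 1)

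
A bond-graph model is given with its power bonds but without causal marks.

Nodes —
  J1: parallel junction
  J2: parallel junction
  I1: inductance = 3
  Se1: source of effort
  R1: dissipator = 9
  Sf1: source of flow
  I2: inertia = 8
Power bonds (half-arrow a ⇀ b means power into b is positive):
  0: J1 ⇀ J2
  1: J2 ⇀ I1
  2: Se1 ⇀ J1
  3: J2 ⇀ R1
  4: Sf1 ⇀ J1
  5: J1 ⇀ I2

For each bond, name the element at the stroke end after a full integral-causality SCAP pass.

bond 2 stroke at J1  (Se1 (Se) sets effort on bond)
bond 4 stroke at Sf1  (Sf1 fixes flow; stroke at Sf1)
bond 0 stroke at J2  (common-e at J1 fixed by 2)
bond 5 stroke at I2  (0-jn J1 has e-setter on 2)
bond 1 stroke at I1  (J2: bond 0 brought effort, rest push out)
bond 3 stroke at R1  (0-jn J2 has e-setter on 0)

#0 stroke→J2
#1 stroke→I1
#2 stroke→J1
#3 stroke→R1
#4 stroke→Sf1
#5 stroke→I2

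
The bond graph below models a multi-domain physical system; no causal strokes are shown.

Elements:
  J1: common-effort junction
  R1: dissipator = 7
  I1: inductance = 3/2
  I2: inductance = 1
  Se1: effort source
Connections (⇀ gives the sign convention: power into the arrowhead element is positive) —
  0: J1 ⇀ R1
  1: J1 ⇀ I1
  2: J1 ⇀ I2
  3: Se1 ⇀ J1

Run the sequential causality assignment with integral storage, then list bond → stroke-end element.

#3 →J1  (Se1: effort source, stroke at far end)
#0 →R1  (common-e at J1 fixed by 3)
#1 →I1  (J1: bond 3 brought effort, rest push out)
#2 →I2  (J1: bond 3 brought effort, rest push out)

#0 stroke at R1
#1 stroke at I1
#2 stroke at I2
#3 stroke at J1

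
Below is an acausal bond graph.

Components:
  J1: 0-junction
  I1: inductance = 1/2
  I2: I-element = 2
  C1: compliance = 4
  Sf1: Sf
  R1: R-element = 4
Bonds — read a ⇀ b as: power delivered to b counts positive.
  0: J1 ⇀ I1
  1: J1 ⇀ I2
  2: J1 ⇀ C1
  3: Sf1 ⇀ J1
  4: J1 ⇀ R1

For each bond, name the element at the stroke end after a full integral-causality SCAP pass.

#3 →Sf1  (source Sf1 imposes f)
#0 →I1  (prefer integral on I1)
#1 →I2  (I2 outputs flow p/I2)
#2 →J1  (C1 outputs effort q/C1)
#4 →R1  (common-e at J1 fixed by 2)

b0 stroke→I1
b1 stroke→I2
b2 stroke→J1
b3 stroke→Sf1
b4 stroke→R1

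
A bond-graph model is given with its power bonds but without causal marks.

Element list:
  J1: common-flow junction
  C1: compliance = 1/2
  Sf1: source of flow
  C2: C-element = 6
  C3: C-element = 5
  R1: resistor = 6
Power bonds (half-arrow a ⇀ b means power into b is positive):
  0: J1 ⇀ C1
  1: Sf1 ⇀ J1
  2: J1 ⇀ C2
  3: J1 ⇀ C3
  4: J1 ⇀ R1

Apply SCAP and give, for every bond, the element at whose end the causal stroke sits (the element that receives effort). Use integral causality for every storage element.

bond 1 |Sf1  (Sf1: flow source, stroke at near end)
bond 0 |J1  (J1: bond 1 brought flow, rest push out)
bond 2 |J1  (J1: bond 1 brought flow, rest push out)
bond 3 |J1  (J1: bond 1 brought flow, rest push out)
bond 4 |J1  (1-jn J1 has f-setter on 1)

β0 stroke→J1
β1 stroke→Sf1
β2 stroke→J1
β3 stroke→J1
β4 stroke→J1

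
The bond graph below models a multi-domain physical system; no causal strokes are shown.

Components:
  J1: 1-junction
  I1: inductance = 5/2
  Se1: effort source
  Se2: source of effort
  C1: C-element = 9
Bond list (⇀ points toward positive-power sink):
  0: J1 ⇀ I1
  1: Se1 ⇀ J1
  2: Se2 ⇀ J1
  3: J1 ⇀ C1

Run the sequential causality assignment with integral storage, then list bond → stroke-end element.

#1 →J1  (Se1: effort source, stroke at far end)
#2 →J1  (Se2: effort source, stroke at far end)
#0 →I1  (prefer integral on I1)
#3 →J1  (1-jn J1 has f-setter on 0)

bond 0 →I1
bond 1 →J1
bond 2 →J1
bond 3 →J1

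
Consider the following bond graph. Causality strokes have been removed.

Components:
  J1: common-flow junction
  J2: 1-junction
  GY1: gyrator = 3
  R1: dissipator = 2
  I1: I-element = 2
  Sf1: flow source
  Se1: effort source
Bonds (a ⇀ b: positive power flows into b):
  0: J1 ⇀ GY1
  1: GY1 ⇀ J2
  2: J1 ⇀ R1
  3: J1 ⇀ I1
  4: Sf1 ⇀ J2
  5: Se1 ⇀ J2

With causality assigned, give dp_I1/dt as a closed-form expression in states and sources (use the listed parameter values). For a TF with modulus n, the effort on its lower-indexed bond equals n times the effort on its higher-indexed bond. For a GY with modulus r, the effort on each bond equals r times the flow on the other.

dp_I1/dt = -3*F_Sf1 - p_I1

b4 |Sf1  (Sf1 (Sf) sets flow on bond)
b5 |J2  (Se1: effort source, stroke at far end)
b1 |J2  (common-f at J2 fixed by 4)
b0 |J1  (through GY1, causality inverts; strokes same side of GY1)
b3 |I1  (prefer integral on I1)
b2 |J1  (J1 flow already set via bond 3)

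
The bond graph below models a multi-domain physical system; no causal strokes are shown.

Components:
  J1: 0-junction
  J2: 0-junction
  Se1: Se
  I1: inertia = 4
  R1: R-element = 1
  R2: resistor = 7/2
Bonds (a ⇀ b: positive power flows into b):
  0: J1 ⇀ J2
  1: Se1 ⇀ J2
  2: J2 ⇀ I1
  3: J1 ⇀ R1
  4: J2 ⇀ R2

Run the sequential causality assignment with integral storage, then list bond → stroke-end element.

bond 0 stroke→J1
bond 1 stroke→J2
bond 2 stroke→I1
bond 3 stroke→R1
bond 4 stroke→R2

bond 1 stroke→J2  (Se1: effort source, stroke at far end)
bond 0 stroke→J1  (0-jn J2 has e-setter on 1)
bond 2 stroke→I1  (J2 effort already set via bond 1)
bond 4 stroke→R2  (common-e at J2 fixed by 1)
bond 3 stroke→R1  (J1: bond 0 brought effort, rest push out)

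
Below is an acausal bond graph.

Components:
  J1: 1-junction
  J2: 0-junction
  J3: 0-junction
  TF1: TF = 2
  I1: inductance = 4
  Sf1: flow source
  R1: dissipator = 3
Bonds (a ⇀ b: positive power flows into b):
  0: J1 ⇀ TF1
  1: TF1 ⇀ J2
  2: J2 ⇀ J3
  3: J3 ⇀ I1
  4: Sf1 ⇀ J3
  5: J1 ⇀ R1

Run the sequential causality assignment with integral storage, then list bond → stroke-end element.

bond 0 stroke at TF1
bond 1 stroke at J2
bond 2 stroke at J3
bond 3 stroke at I1
bond 4 stroke at Sf1
bond 5 stroke at J1

b4 →Sf1  (source Sf1 imposes f)
b3 →I1  (I1: I, integral causality)
b2 →J3  (closing 0-jn rule on J3)
b1 →J2  (only one effort-in slot at J2)
b0 →TF1  (through TF1, causality passes straight; one stroke at TF1)
b5 →J1  (J1: bond 0 brought flow, rest push out)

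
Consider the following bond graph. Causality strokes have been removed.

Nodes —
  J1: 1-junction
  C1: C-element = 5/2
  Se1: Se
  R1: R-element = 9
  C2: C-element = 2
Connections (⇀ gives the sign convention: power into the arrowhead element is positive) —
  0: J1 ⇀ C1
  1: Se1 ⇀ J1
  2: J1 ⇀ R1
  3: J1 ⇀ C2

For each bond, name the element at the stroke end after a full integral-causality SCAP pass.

b1 →J1  (source Se1 imposes e)
b0 →J1  (prefer integral on C1)
b3 →J1  (C2: C, integral causality)
b2 →R1  (J1 needs exactly one f-in)

#0 →J1
#1 →J1
#2 →R1
#3 →J1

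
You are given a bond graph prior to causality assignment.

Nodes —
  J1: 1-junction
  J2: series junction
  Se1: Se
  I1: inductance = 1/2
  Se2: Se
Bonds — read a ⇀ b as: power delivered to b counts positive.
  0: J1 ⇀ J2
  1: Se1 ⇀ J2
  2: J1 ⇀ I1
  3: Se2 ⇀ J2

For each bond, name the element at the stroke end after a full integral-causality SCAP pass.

b1 |J2  (source Se1 imposes e)
b3 |J2  (Se2: effort source, stroke at far end)
b0 |J1  (closing 1-jn rule on J2)
b2 |I1  (J1 needs exactly one f-in)

β0 →J1
β1 →J2
β2 →I1
β3 →J2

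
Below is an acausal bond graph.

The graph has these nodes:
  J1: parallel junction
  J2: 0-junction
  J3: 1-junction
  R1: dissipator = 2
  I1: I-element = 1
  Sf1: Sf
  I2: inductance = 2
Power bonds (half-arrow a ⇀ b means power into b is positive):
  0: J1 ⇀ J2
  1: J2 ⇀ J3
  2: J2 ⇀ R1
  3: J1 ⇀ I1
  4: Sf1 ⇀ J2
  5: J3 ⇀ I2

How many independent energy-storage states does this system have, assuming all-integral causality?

bond 4 stroke at Sf1  (Sf1 fixes flow; stroke at Sf1)
bond 3 stroke at I1  (I1 outputs flow p/I1)
bond 0 stroke at J1  (J1 needs exactly one e-in)
bond 5 stroke at I2  (I2 integral (f out))
bond 1 stroke at J3  (J3 flow already set via bond 5)
bond 2 stroke at J2  (J2 needs exactly one e-in)

2  (I1, I2 all integral)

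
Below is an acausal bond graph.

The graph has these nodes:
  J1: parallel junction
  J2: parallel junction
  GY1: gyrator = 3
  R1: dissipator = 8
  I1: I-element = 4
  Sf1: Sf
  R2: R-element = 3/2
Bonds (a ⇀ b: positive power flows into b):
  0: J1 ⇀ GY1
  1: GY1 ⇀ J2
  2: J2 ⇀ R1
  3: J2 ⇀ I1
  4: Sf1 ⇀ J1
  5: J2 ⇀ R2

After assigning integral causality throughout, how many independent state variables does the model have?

β4 |Sf1  (Sf1 (Sf) sets flow on bond)
β0 |J1  (J1: last free bond brings effort in)
β1 |J2  (GY1: gyrator matches bond 0)
β2 |R1  (J2: bond 1 brought effort, rest push out)
β3 |I1  (common-e at J2 fixed by 1)
β5 |R2  (common-e at J2 fixed by 1)

1  (I1 all integral)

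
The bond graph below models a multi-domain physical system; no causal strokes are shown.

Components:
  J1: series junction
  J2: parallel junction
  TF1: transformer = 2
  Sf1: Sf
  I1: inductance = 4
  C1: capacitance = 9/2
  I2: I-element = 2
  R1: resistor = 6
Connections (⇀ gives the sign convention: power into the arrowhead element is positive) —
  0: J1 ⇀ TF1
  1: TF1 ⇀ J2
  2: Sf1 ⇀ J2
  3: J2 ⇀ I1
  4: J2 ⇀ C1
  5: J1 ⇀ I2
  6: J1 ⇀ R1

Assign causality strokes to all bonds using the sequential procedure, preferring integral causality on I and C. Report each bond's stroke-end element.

b0 →J1
b1 →TF1
b2 →Sf1
b3 →I1
b4 →J2
b5 →I2
b6 →J1

bond 2 |Sf1  (Sf1 fixes flow; stroke at Sf1)
bond 3 |I1  (I1 outputs flow p/I1)
bond 4 |J2  (prefer integral on C1)
bond 1 |TF1  (0-jn J2 has e-setter on 4)
bond 0 |J1  (through TF1, causality passes straight; one stroke at TF1)
bond 5 |I2  (I2: I, integral causality)
bond 6 |J1  (common-f at J1 fixed by 5)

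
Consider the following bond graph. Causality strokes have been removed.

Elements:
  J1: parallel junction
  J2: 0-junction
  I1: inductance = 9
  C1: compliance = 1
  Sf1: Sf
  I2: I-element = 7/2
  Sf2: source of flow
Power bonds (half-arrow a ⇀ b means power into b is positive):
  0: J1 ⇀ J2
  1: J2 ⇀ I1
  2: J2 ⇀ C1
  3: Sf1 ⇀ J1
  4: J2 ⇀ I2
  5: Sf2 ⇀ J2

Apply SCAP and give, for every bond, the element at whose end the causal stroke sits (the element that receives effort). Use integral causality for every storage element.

b3 →Sf1  (Sf1 fixes flow; stroke at Sf1)
b5 →Sf2  (Sf2 (Sf) sets flow on bond)
b0 →J1  (only one effort-in slot at J1)
b1 →I1  (I1 integral (f out))
b2 →J2  (C1 outputs effort q/C1)
b4 →I2  (0-jn J2 has e-setter on 2)

β0 |J1
β1 |I1
β2 |J2
β3 |Sf1
β4 |I2
β5 |Sf2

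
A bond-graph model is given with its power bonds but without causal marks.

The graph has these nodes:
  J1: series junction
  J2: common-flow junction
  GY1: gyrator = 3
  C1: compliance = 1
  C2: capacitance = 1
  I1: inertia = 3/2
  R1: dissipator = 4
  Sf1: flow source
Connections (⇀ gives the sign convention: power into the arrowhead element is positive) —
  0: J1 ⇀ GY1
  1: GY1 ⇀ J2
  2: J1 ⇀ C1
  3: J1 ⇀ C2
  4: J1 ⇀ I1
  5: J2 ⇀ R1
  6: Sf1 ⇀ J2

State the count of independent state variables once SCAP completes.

3  (C1, C2, I1 all integral)

b6 →Sf1  (source Sf1 imposes f)
b1 →J2  (1-jn J2 has f-setter on 6)
b5 →J2  (J2: bond 6 brought flow, rest push out)
b0 →J1  (GY1 both-in/both-out from 1)
b2 →J1  (C1 outputs effort q/C1)
b3 →J1  (C2 outputs effort q/C2)
b4 →I1  (closing 1-jn rule on J1)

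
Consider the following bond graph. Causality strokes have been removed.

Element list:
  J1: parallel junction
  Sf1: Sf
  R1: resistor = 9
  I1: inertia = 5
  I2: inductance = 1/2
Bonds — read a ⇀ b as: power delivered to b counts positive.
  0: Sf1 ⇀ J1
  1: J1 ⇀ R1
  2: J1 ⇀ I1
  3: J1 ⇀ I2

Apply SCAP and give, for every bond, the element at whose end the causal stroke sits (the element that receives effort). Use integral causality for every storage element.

b0 stroke at Sf1  (Sf1 (Sf) sets flow on bond)
b2 stroke at I1  (prefer integral on I1)
b3 stroke at I2  (I2 outputs flow p/I2)
b1 stroke at J1  (only one effort-in slot at J1)

b0 |Sf1
b1 |J1
b2 |I1
b3 |I2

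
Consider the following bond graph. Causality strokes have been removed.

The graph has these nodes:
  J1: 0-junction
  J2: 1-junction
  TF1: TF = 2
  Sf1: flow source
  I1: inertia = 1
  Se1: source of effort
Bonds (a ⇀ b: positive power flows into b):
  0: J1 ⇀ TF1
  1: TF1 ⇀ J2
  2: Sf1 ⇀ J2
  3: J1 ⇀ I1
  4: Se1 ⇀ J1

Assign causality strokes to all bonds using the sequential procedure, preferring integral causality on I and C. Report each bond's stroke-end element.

bond 0 stroke at TF1
bond 1 stroke at J2
bond 2 stroke at Sf1
bond 3 stroke at I1
bond 4 stroke at J1

bond 2 stroke→Sf1  (Sf1: flow source, stroke at near end)
bond 4 stroke→J1  (source Se1 imposes e)
bond 0 stroke→TF1  (J1 effort already set via bond 4)
bond 3 stroke→I1  (J1 effort already set via bond 4)
bond 1 stroke→J2  (common-f at J2 fixed by 2)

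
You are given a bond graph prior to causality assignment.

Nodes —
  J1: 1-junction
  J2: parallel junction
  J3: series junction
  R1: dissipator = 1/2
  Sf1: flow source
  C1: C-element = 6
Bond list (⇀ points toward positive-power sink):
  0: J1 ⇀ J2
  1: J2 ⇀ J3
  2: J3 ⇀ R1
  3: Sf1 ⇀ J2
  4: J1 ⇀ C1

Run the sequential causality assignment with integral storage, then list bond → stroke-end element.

#0 stroke→J2
#1 stroke→J3
#2 stroke→R1
#3 stroke→Sf1
#4 stroke→J1

β3 stroke→Sf1  (source Sf1 imposes f)
β4 stroke→J1  (C1 outputs effort q/C1)
β0 stroke→J2  (J1: last free bond brings flow in)
β1 stroke→J3  (common-e at J2 fixed by 0)
β2 stroke→R1  (closing 1-jn rule on J3)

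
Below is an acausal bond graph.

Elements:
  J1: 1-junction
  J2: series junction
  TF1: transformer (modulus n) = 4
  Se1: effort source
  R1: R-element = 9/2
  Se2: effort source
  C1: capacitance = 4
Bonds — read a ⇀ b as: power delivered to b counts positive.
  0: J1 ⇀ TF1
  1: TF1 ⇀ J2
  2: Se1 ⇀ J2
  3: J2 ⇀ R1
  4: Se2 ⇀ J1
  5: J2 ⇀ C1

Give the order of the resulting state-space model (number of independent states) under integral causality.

bond 2 stroke→J2  (Se1 (Se) sets effort on bond)
bond 4 stroke→J1  (Se2 fixes effort; stroke away)
bond 0 stroke→TF1  (J1 needs exactly one f-in)
bond 1 stroke→J2  (through TF1, causality passes straight; one stroke at TF1)
bond 5 stroke→J2  (C1: C, integral causality)
bond 3 stroke→R1  (J2 needs exactly one f-in)

1  (C1 all integral)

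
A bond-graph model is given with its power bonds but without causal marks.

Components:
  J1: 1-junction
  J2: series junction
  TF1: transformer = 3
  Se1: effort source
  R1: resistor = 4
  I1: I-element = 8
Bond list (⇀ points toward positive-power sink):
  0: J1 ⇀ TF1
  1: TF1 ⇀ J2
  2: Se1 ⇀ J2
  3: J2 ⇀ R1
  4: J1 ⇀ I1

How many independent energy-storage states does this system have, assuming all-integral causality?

b2 |J2  (Se1 (Se) sets effort on bond)
b4 |I1  (I1: I, integral causality)
b0 |J1  (J1 flow already set via bond 4)
b1 |TF1  (through TF1, causality passes straight; one stroke at TF1)
b3 |J2  (J2: bond 1 brought flow, rest push out)

1  (I1 all integral)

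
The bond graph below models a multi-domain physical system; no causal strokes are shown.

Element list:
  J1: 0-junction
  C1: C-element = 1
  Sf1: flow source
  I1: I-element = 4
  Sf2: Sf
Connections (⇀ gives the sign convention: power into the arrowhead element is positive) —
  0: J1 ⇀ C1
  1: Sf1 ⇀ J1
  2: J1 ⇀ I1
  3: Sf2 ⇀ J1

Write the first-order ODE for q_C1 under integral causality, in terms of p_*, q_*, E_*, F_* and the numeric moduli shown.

bond 1 stroke→Sf1  (source Sf1 imposes f)
bond 3 stroke→Sf2  (source Sf2 imposes f)
bond 0 stroke→J1  (C1 integral (e out))
bond 2 stroke→I1  (J1: bond 0 brought effort, rest push out)

dq_C1/dt = F_Sf1 + F_Sf2 - p_I1/4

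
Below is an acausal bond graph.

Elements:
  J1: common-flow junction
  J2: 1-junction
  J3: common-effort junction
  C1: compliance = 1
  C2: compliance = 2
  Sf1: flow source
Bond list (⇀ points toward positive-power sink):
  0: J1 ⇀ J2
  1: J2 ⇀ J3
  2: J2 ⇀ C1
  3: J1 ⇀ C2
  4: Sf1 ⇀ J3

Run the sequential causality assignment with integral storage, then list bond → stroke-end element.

#4 stroke at Sf1  (Sf1 (Sf) sets flow on bond)
#1 stroke at J3  (only one effort-in slot at J3)
#0 stroke at J2  (1-jn J2 has f-setter on 1)
#2 stroke at J2  (J2: bond 1 brought flow, rest push out)
#3 stroke at J1  (common-f at J1 fixed by 0)

bond 0 |J2
bond 1 |J3
bond 2 |J2
bond 3 |J1
bond 4 |Sf1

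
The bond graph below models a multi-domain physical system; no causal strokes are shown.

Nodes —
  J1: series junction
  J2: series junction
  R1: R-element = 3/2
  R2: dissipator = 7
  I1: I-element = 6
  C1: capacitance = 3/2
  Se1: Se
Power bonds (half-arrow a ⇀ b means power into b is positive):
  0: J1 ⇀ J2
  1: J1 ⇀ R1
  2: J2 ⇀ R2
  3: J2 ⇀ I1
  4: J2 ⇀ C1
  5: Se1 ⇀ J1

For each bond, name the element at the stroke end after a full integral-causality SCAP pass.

#0 stroke→J2
#1 stroke→J1
#2 stroke→J2
#3 stroke→I1
#4 stroke→J2
#5 stroke→J1

bond 5 →J1  (Se1 (Se) sets effort on bond)
bond 3 →I1  (I1: I, integral causality)
bond 0 →J2  (common-f at J2 fixed by 3)
bond 2 →J2  (J2 flow already set via bond 3)
bond 4 →J2  (1-jn J2 has f-setter on 3)
bond 1 →J1  (J1 flow already set via bond 0)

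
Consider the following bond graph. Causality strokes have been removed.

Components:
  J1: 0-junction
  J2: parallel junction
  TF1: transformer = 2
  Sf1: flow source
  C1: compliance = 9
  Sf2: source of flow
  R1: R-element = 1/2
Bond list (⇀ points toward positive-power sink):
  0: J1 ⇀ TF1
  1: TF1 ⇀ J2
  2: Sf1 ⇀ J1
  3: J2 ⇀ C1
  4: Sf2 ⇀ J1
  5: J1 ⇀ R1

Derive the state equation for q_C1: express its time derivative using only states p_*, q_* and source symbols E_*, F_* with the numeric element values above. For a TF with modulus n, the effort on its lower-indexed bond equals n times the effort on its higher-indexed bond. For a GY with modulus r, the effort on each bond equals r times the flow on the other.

b2 |Sf1  (Sf1 (Sf) sets flow on bond)
b4 |Sf2  (Sf2: flow source, stroke at near end)
b3 |J2  (C1 outputs effort q/C1)
b1 |TF1  (J2: bond 3 brought effort, rest push out)
b0 |J1  (TF1 one-in-one-out from 1)
b5 |R1  (common-e at J1 fixed by 0)

dq_C1/dt = 2*F_Sf1 + 2*F_Sf2 - 8*q_C1/9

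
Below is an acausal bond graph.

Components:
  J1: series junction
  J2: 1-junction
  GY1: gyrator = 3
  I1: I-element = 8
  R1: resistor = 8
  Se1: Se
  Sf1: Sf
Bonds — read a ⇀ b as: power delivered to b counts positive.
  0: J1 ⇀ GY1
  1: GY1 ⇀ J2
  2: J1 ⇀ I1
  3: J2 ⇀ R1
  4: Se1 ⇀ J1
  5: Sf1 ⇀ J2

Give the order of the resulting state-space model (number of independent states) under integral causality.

1  (I1 all integral)

β4 →J1  (Se1: effort source, stroke at far end)
β5 →Sf1  (source Sf1 imposes f)
β1 →J2  (common-f at J2 fixed by 5)
β3 →J2  (J2: bond 5 brought flow, rest push out)
β0 →J1  (GY1 both-in/both-out from 1)
β2 →I1  (only one flow-in slot at J1)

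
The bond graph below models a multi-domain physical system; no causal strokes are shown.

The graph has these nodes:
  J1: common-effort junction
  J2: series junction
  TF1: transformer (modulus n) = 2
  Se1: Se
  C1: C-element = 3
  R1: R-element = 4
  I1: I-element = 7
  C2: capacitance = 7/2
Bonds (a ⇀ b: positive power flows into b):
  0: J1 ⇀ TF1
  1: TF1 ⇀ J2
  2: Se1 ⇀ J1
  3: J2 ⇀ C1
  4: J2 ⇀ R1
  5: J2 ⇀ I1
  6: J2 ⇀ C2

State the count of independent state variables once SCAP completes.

3  (C1, C2, I1 all integral)

β2 |J1  (source Se1 imposes e)
β0 |TF1  (J1: bond 2 brought effort, rest push out)
β1 |J2  (TF1: transformer flips bond 0)
β3 |J2  (C1 integral (e out))
β5 |I1  (I1: I, integral causality)
β4 |J2  (1-jn J2 has f-setter on 5)
β6 |J2  (common-f at J2 fixed by 5)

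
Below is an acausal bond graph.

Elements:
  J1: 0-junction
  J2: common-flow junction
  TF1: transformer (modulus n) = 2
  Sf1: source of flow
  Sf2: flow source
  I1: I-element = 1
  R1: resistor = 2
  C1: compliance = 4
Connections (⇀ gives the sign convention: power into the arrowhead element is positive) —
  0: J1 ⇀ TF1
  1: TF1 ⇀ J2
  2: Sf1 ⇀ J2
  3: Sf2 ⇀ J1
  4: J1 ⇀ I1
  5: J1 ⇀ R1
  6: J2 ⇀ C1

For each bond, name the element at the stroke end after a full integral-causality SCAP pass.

β0 |TF1
β1 |J2
β2 |Sf1
β3 |Sf2
β4 |I1
β5 |J1
β6 |J2

#2 stroke→Sf1  (Sf1 fixes flow; stroke at Sf1)
#3 stroke→Sf2  (Sf2 (Sf) sets flow on bond)
#1 stroke→J2  (1-jn J2 has f-setter on 2)
#6 stroke→J2  (1-jn J2 has f-setter on 2)
#0 stroke→TF1  (TF TF1: opposite of bond 1)
#4 stroke→I1  (I1: I, integral causality)
#5 stroke→J1  (J1: last free bond brings effort in)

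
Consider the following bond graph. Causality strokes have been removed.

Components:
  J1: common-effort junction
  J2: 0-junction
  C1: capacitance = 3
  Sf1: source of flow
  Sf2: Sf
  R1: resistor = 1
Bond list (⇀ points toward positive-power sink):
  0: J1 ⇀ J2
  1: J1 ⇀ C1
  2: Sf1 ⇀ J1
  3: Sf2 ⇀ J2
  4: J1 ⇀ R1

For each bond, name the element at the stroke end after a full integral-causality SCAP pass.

bond 0 stroke→J2
bond 1 stroke→J1
bond 2 stroke→Sf1
bond 3 stroke→Sf2
bond 4 stroke→R1

b2 |Sf1  (Sf1: flow source, stroke at near end)
b3 |Sf2  (Sf2 (Sf) sets flow on bond)
b0 |J2  (J2: last free bond brings effort in)
b1 |J1  (C1 integral (e out))
b4 |R1  (J1 effort already set via bond 1)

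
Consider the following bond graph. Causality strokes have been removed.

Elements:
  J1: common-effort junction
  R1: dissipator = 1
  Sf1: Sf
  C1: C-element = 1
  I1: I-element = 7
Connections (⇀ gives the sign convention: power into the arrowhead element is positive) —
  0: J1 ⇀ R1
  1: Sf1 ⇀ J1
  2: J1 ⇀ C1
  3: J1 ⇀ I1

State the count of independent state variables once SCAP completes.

2  (C1, I1 all integral)

b1 |Sf1  (Sf1: flow source, stroke at near end)
b2 |J1  (C1: C, integral causality)
b0 |R1  (J1: bond 2 brought effort, rest push out)
b3 |I1  (0-jn J1 has e-setter on 2)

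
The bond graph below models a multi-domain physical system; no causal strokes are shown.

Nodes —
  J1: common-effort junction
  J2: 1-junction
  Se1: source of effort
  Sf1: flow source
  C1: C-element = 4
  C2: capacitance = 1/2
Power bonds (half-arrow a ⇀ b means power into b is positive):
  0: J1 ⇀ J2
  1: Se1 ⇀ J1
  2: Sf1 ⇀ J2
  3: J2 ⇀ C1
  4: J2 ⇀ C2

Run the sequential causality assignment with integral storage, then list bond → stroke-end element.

bond 1 →J1  (Se1: effort source, stroke at far end)
bond 2 →Sf1  (Sf1 (Sf) sets flow on bond)
bond 0 →J2  (J1: bond 1 brought effort, rest push out)
bond 3 →J2  (common-f at J2 fixed by 2)
bond 4 →J2  (common-f at J2 fixed by 2)

#0 →J2
#1 →J1
#2 →Sf1
#3 →J2
#4 →J2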